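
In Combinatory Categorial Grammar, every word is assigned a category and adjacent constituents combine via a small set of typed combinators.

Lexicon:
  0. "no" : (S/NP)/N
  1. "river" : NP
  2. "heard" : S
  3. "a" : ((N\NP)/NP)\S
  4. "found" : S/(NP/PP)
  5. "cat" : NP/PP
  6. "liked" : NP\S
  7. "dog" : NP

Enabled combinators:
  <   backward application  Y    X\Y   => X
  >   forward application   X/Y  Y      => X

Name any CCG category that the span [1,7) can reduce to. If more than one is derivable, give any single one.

[0,8] S   >
  [0,7] S/NP   >
    [0,1] "no" : (S/NP)/N
    [1,7] N   <
      [1,2] "river" : NP
      [2,7] N\NP   >
        [2,4] (N\NP)/NP   <
          [2,3] "heard" : S
          [3,4] "a" : ((N\NP)/NP)\S
        [4,7] NP   <
          [4,6] S   >
            [4,5] "found" : S/(NP/PP)
            [5,6] "cat" : NP/PP
          [6,7] "liked" : NP\S
  [7,8] "dog" : NP

N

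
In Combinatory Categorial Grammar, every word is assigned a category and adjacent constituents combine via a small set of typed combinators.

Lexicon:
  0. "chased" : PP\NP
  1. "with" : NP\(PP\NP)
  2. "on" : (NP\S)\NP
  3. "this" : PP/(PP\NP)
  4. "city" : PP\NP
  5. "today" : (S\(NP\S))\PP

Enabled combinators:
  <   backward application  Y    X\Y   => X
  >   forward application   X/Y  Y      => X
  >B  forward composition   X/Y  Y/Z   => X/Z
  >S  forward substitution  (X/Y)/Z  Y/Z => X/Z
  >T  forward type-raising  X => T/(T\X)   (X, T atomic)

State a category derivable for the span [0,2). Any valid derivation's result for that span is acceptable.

NP

[0,6] S   <
  [0,3] NP\S   <
    [0,2] NP   <
      [0,1] "chased" : PP\NP
      [1,2] "with" : NP\(PP\NP)
    [2,3] "on" : (NP\S)\NP
  [3,6] S\(NP\S)   <
    [3,5] PP   >
      [3,4] "this" : PP/(PP\NP)
      [4,5] "city" : PP\NP
    [5,6] "today" : (S\(NP\S))\PP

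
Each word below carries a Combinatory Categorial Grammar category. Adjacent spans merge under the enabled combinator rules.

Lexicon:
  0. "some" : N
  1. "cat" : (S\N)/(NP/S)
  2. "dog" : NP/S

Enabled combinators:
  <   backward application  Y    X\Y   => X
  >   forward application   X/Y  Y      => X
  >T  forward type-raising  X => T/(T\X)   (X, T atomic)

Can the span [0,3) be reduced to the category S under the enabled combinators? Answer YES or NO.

[0,3] S   >
  [0,1] S/(S\N)   >T
    [0,1] "some" : N
  [1,3] S\N   >
    [1,2] "cat" : (S\N)/(NP/S)
    [2,3] "dog" : NP/S

YES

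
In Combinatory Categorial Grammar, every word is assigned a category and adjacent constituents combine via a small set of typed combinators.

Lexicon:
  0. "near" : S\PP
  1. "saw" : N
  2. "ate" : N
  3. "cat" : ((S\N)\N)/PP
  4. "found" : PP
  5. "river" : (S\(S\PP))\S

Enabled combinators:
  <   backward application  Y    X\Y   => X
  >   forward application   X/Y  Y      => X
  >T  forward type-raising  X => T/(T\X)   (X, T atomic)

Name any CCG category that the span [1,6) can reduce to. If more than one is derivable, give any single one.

S\(S\PP)

[0,6] S   <
  [0,1] "near" : S\PP
  [1,6] S\(S\PP)   <
    [1,5] S   >
      [1,2] S/(S\N)   >T
        [1,2] "saw" : N
      [2,5] S\N   <
        [2,3] "ate" : N
        [3,5] (S\N)\N   >
          [3,4] "cat" : ((S\N)\N)/PP
          [4,5] "found" : PP
    [5,6] "river" : (S\(S\PP))\S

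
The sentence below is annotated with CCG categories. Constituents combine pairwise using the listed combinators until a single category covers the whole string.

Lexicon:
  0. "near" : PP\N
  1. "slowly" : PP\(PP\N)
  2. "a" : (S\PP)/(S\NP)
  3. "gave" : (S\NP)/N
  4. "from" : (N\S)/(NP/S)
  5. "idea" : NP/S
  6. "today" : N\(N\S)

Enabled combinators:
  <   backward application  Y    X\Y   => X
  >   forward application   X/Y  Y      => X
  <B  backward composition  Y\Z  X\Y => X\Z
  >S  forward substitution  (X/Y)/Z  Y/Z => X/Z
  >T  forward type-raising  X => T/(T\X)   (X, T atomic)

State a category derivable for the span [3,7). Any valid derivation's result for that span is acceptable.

S\NP

[0,7] S   <
  [0,2] PP   <
    [0,1] "near" : PP\N
    [1,2] "slowly" : PP\(PP\N)
  [2,7] S\PP   >
    [2,3] "a" : (S\PP)/(S\NP)
    [3,7] S\NP   >
      [3,4] "gave" : (S\NP)/N
      [4,7] N   <
        [4,6] N\S   >
          [4,5] "from" : (N\S)/(NP/S)
          [5,6] "idea" : NP/S
        [6,7] "today" : N\(N\S)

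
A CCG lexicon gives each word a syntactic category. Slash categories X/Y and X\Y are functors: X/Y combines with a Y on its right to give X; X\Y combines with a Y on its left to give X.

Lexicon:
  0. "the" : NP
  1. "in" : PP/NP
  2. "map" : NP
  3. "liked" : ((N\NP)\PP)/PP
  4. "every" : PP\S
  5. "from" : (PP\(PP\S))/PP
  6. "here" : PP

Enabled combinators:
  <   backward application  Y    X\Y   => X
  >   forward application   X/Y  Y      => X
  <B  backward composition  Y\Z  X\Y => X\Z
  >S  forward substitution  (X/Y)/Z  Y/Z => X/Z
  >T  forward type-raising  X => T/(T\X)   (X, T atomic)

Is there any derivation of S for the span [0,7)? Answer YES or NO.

NP PP/NP NP ((N\NP)\PP)/PP PP\S (PP\(PP\S))/PP PP
CKY chart[0,7] = {N, N/(N\N), NP/(NP\N), PP/(PP\N), S/(S\N)}; S ∉ chart

NO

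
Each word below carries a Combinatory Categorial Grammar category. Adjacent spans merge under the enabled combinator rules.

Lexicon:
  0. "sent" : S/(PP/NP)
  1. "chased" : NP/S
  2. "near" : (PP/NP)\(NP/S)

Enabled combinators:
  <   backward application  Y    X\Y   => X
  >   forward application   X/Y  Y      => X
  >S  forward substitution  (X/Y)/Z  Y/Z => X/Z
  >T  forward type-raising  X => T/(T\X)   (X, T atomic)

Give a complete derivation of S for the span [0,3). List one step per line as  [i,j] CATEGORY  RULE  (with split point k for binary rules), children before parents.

[0,3] S   >
  [0,1] "sent" : S/(PP/NP)
  [1,3] PP/NP   <
    [1,2] "chased" : NP/S
    [2,3] "near" : (PP/NP)\(NP/S)

[0,1] S/(PP/NP)  lex  "sent"
[1,2] NP/S  lex  "chased"
[2,3] (PP/NP)\(NP/S)  lex  "near"
[1,3] PP/NP  <  k=2
[0,3] S  >  k=1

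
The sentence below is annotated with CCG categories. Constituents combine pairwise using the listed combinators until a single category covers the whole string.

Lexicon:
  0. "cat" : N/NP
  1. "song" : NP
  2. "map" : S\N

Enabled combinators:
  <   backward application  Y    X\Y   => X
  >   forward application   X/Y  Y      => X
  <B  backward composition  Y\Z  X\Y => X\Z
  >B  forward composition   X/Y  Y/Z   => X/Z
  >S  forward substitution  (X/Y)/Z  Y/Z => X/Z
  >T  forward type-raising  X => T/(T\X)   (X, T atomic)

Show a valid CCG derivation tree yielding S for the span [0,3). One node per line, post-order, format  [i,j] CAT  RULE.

[0,1] N/NP  lex  "cat"
[1,2] NP  lex  "song"
[0,2] N  >  k=1
[2,3] S\N  lex  "map"
[0,3] S  <  k=2

[0,3] S   <
  [0,2] N   >
    [0,1] "cat" : N/NP
    [1,2] "song" : NP
  [2,3] "map" : S\N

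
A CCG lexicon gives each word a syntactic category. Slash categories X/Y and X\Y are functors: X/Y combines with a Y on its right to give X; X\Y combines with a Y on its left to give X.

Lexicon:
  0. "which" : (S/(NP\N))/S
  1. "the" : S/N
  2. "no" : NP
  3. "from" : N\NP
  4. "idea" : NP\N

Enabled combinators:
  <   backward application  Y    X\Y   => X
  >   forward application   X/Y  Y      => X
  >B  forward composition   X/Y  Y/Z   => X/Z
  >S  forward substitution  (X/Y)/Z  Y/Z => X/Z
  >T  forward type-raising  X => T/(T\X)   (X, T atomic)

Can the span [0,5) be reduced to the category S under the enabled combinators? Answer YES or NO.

[0,5] S   >
  [0,4] S/(NP\N)   >
    [0,1] "which" : (S/(NP\N))/S
    [1,4] S   >
      [1,2] "the" : S/N
      [2,4] N   <
        [2,3] "no" : NP
        [3,4] "from" : N\NP
  [4,5] "idea" : NP\N

YES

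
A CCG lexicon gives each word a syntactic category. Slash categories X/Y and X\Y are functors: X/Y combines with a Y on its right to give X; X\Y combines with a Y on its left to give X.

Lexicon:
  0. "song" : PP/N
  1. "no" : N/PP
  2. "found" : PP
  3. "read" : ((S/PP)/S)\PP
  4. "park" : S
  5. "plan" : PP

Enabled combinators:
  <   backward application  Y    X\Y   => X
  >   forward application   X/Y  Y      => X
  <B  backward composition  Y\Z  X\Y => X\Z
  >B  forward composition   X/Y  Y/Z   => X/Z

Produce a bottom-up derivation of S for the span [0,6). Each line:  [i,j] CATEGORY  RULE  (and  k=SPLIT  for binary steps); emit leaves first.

[0,6] S   >
  [0,5] S/PP   >
    [0,4] (S/PP)/S   <
      [0,3] PP   >
        [0,1] "song" : PP/N
        [1,3] N   >
          [1,2] "no" : N/PP
          [2,3] "found" : PP
      [3,4] "read" : ((S/PP)/S)\PP
    [4,5] "park" : S
  [5,6] "plan" : PP

[0,1] PP/N  lex  "song"
[1,2] N/PP  lex  "no"
[2,3] PP  lex  "found"
[1,3] N  >  k=2
[0,3] PP  >  k=1
[3,4] ((S/PP)/S)\PP  lex  "read"
[0,4] (S/PP)/S  <  k=3
[4,5] S  lex  "park"
[0,5] S/PP  >  k=4
[5,6] PP  lex  "plan"
[0,6] S  >  k=5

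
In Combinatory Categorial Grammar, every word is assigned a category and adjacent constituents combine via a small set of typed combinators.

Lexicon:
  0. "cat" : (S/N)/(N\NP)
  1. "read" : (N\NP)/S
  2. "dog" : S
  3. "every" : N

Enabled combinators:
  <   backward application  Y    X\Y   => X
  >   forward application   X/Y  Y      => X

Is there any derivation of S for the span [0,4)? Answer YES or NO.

YES

[0,4] S   >
  [0,3] S/N   >
    [0,1] "cat" : (S/N)/(N\NP)
    [1,3] N\NP   >
      [1,2] "read" : (N\NP)/S
      [2,3] "dog" : S
  [3,4] "every" : N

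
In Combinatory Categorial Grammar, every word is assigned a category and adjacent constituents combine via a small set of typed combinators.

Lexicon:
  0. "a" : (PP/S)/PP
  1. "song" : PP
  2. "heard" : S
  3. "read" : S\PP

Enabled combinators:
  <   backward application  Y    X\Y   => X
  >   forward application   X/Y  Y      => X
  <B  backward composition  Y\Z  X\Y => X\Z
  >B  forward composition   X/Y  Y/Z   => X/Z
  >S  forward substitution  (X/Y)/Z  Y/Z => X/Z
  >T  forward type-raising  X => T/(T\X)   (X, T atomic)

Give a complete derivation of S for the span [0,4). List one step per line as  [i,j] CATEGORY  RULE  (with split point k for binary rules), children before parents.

[0,1] (PP/S)/PP  lex  "a"
[1,2] PP  lex  "song"
[0,2] PP/S  >  k=1
[2,3] S  lex  "heard"
[0,3] PP  >  k=2
[3,4] S\PP  lex  "read"
[0,4] S  <  k=3

[0,4] S   <
  [0,3] PP   >
    [0,2] PP/S   >
      [0,1] "a" : (PP/S)/PP
      [1,2] "song" : PP
    [2,3] "heard" : S
  [3,4] "read" : S\PP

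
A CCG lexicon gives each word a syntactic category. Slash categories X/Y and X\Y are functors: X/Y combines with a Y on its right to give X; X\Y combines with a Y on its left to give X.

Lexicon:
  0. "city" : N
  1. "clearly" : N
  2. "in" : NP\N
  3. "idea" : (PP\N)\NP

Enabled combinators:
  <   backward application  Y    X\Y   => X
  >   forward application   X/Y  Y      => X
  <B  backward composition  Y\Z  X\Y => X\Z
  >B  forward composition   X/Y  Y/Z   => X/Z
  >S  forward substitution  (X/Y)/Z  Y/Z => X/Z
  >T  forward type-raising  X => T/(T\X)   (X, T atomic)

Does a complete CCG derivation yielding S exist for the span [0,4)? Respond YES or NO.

NO

N N NP\N (PP\N)\NP
CKY chart[0,4] = {N/(N\PP), NP/(NP\PP), PP, PP/(PP\PP), S/(S\PP)}; S ∉ chart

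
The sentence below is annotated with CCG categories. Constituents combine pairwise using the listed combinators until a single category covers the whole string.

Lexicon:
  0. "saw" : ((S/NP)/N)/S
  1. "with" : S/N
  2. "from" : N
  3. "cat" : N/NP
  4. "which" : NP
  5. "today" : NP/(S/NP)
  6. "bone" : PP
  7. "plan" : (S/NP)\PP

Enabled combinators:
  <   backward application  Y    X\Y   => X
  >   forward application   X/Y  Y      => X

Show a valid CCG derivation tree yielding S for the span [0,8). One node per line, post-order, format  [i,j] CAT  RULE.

[0,8] S   >
  [0,5] S/NP   >
    [0,3] (S/NP)/N   >
      [0,1] "saw" : ((S/NP)/N)/S
      [1,3] S   >
        [1,2] "with" : S/N
        [2,3] "from" : N
    [3,5] N   >
      [3,4] "cat" : N/NP
      [4,5] "which" : NP
  [5,8] NP   >
    [5,6] "today" : NP/(S/NP)
    [6,8] S/NP   <
      [6,7] "bone" : PP
      [7,8] "plan" : (S/NP)\PP

[0,1] ((S/NP)/N)/S  lex  "saw"
[1,2] S/N  lex  "with"
[2,3] N  lex  "from"
[1,3] S  >  k=2
[0,3] (S/NP)/N  >  k=1
[3,4] N/NP  lex  "cat"
[4,5] NP  lex  "which"
[3,5] N  >  k=4
[0,5] S/NP  >  k=3
[5,6] NP/(S/NP)  lex  "today"
[6,7] PP  lex  "bone"
[7,8] (S/NP)\PP  lex  "plan"
[6,8] S/NP  <  k=7
[5,8] NP  >  k=6
[0,8] S  >  k=5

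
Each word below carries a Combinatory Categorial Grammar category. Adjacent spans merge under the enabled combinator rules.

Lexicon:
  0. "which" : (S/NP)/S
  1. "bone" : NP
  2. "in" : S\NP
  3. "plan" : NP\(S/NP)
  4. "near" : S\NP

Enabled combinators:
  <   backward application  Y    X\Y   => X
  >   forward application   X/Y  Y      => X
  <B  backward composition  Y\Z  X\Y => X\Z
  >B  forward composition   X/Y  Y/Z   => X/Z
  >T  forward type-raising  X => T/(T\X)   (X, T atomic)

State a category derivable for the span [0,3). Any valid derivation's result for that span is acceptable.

[0,5] S   <
  [0,4] NP   <
    [0,3] S/NP   >
      [0,1] "which" : (S/NP)/S
      [1,3] S   >
        [1,2] S/(S\NP)   >T
          [1,2] "bone" : NP
        [2,3] "in" : S\NP
    [3,4] "plan" : NP\(S/NP)
  [4,5] "near" : S\NP

S/NP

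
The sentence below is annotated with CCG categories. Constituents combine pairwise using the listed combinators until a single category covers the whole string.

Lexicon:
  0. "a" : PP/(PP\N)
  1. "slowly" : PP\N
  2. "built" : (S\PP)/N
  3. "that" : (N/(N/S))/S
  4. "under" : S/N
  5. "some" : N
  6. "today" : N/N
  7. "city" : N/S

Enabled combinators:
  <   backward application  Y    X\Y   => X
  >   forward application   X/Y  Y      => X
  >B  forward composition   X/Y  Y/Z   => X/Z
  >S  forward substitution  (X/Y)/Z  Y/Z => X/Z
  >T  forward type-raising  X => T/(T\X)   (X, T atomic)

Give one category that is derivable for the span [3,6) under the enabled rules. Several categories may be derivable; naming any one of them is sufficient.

N/(N/S)

[0,8] S   <
  [0,2] PP   >
    [0,1] "a" : PP/(PP\N)
    [1,2] "slowly" : PP\N
  [2,8] S\PP   >
    [2,3] "built" : (S\PP)/N
    [3,8] N   >
      [3,6] N/(N/S)   >
        [3,4] "that" : (N/(N/S))/S
        [4,6] S   >
          [4,5] "under" : S/N
          [5,6] "some" : N
      [6,8] N/S   >B
        [6,7] "today" : N/N
        [7,8] "city" : N/S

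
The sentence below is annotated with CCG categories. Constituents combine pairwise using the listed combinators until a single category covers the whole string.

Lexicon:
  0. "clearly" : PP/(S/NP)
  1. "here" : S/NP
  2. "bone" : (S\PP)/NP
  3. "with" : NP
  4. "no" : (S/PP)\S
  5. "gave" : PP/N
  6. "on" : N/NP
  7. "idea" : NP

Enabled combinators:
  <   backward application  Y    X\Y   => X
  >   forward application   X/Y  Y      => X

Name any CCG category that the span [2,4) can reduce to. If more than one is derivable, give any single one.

S\PP

[0,8] S   >
  [0,5] S/PP   <
    [0,4] S   <
      [0,2] PP   >
        [0,1] "clearly" : PP/(S/NP)
        [1,2] "here" : S/NP
      [2,4] S\PP   >
        [2,3] "bone" : (S\PP)/NP
        [3,4] "with" : NP
    [4,5] "no" : (S/PP)\S
  [5,8] PP   >
    [5,6] "gave" : PP/N
    [6,8] N   >
      [6,7] "on" : N/NP
      [7,8] "idea" : NP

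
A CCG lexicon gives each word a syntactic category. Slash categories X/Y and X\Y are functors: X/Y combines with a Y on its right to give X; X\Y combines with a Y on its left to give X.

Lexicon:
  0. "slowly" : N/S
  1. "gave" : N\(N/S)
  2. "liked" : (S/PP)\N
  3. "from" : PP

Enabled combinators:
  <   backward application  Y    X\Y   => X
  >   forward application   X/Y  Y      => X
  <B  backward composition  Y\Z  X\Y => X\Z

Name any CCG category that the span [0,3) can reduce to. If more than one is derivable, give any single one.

[0,4] S   >
  [0,3] S/PP   <
    [0,2] N   <
      [0,1] "slowly" : N/S
      [1,2] "gave" : N\(N/S)
    [2,3] "liked" : (S/PP)\N
  [3,4] "from" : PP

S/PP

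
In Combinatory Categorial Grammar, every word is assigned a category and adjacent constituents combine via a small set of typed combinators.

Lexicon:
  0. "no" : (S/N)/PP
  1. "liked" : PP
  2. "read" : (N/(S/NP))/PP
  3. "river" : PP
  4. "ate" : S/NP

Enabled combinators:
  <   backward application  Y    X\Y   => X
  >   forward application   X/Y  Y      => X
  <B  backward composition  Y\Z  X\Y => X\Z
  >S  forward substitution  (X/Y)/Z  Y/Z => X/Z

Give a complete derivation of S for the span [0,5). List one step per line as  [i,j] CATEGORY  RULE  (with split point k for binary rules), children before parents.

[0,1] (S/N)/PP  lex  "no"
[1,2] PP  lex  "liked"
[0,2] S/N  >  k=1
[2,3] (N/(S/NP))/PP  lex  "read"
[3,4] PP  lex  "river"
[2,4] N/(S/NP)  >  k=3
[4,5] S/NP  lex  "ate"
[2,5] N  >  k=4
[0,5] S  >  k=2

[0,5] S   >
  [0,2] S/N   >
    [0,1] "no" : (S/N)/PP
    [1,2] "liked" : PP
  [2,5] N   >
    [2,4] N/(S/NP)   >
      [2,3] "read" : (N/(S/NP))/PP
      [3,4] "river" : PP
    [4,5] "ate" : S/NP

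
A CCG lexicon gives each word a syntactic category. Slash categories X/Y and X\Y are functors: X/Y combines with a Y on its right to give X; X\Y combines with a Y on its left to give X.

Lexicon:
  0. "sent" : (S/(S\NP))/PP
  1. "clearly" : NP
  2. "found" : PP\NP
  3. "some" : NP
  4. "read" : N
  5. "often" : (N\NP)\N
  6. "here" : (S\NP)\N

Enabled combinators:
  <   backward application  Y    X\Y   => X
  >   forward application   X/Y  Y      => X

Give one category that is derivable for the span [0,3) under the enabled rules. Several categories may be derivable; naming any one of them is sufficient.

[0,7] S   >
  [0,3] S/(S\NP)   >
    [0,1] "sent" : (S/(S\NP))/PP
    [1,3] PP   <
      [1,2] "clearly" : NP
      [2,3] "found" : PP\NP
  [3,7] S\NP   <
    [3,6] N   <
      [3,4] "some" : NP
      [4,6] N\NP   <
        [4,5] "read" : N
        [5,6] "often" : (N\NP)\N
    [6,7] "here" : (S\NP)\N

S/(S\NP)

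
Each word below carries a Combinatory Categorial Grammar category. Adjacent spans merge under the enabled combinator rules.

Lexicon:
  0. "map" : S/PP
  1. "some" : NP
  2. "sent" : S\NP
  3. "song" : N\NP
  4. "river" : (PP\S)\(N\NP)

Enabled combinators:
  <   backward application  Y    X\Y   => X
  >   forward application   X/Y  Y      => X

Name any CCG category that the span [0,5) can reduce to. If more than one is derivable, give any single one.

S

[0,5] S   >
  [0,1] "map" : S/PP
  [1,5] PP   <
    [1,3] S   <
      [1,2] "some" : NP
      [2,3] "sent" : S\NP
    [3,5] PP\S   <
      [3,4] "song" : N\NP
      [4,5] "river" : (PP\S)\(N\NP)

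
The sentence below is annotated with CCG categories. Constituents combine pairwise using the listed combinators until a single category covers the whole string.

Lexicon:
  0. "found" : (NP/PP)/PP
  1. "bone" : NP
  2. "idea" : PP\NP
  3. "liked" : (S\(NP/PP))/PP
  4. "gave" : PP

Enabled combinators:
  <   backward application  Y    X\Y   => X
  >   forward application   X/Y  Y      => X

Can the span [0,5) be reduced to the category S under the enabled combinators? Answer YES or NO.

YES

[0,5] S   <
  [0,3] NP/PP   >
    [0,1] "found" : (NP/PP)/PP
    [1,3] PP   <
      [1,2] "bone" : NP
      [2,3] "idea" : PP\NP
  [3,5] S\(NP/PP)   >
    [3,4] "liked" : (S\(NP/PP))/PP
    [4,5] "gave" : PP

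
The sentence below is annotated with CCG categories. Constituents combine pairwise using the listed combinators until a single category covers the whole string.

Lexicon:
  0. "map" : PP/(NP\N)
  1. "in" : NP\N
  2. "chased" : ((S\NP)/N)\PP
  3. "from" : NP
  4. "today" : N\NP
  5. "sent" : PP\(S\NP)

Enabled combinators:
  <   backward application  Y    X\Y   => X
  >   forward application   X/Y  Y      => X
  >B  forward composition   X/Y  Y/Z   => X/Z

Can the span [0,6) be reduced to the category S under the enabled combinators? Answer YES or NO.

PP/(NP\N) NP\N ((S\NP)/N)\PP NP N\NP PP\(S\NP)
CKY chart[0,6] = {PP}; S ∉ chart

NO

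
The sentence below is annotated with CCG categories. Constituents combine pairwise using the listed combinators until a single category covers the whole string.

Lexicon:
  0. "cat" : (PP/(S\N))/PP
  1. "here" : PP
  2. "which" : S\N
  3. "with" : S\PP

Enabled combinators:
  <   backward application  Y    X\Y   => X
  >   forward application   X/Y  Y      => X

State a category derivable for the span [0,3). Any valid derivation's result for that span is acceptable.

[0,4] S   <
  [0,3] PP   >
    [0,2] PP/(S\N)   >
      [0,1] "cat" : (PP/(S\N))/PP
      [1,2] "here" : PP
    [2,3] "which" : S\N
  [3,4] "with" : S\PP

PP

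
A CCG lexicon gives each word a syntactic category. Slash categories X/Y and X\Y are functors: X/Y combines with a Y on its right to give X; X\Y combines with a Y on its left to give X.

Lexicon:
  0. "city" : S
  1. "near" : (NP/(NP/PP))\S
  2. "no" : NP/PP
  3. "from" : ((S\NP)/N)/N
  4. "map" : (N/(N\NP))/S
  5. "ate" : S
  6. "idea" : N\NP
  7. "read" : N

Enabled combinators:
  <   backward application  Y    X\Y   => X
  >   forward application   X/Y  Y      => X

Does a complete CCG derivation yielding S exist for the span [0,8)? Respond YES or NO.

[0,8] S   <
  [0,3] NP   >
    [0,2] NP/(NP/PP)   <
      [0,1] "city" : S
      [1,2] "near" : (NP/(NP/PP))\S
    [2,3] "no" : NP/PP
  [3,8] S\NP   >
    [3,7] (S\NP)/N   >
      [3,4] "from" : ((S\NP)/N)/N
      [4,7] N   >
        [4,6] N/(N\NP)   >
          [4,5] "map" : (N/(N\NP))/S
          [5,6] "ate" : S
        [6,7] "idea" : N\NP
    [7,8] "read" : N

YES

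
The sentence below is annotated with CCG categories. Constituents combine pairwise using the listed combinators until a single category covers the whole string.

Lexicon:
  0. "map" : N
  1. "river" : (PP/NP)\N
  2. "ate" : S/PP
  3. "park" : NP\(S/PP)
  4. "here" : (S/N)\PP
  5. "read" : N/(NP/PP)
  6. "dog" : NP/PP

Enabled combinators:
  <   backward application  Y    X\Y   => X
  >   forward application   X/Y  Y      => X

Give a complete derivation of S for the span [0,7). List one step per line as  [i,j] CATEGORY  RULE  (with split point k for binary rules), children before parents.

[0,1] N  lex  "map"
[1,2] (PP/NP)\N  lex  "river"
[0,2] PP/NP  <  k=1
[2,3] S/PP  lex  "ate"
[3,4] NP\(S/PP)  lex  "park"
[2,4] NP  <  k=3
[0,4] PP  >  k=2
[4,5] (S/N)\PP  lex  "here"
[0,5] S/N  <  k=4
[5,6] N/(NP/PP)  lex  "read"
[6,7] NP/PP  lex  "dog"
[5,7] N  >  k=6
[0,7] S  >  k=5

[0,7] S   >
  [0,5] S/N   <
    [0,4] PP   >
      [0,2] PP/NP   <
        [0,1] "map" : N
        [1,2] "river" : (PP/NP)\N
      [2,4] NP   <
        [2,3] "ate" : S/PP
        [3,4] "park" : NP\(S/PP)
    [4,5] "here" : (S/N)\PP
  [5,7] N   >
    [5,6] "read" : N/(NP/PP)
    [6,7] "dog" : NP/PP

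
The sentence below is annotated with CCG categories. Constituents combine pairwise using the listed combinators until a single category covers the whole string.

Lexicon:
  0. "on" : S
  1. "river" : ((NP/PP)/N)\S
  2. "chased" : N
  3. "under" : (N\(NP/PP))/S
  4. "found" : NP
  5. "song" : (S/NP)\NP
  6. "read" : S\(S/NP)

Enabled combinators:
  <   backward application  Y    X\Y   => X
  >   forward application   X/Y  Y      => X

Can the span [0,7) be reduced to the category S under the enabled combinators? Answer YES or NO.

S ((NP/PP)/N)\S N (N\(NP/PP))/S NP (S/NP)\NP S\(S/NP)
CKY chart[0,7] = {N}; S ∉ chart

NO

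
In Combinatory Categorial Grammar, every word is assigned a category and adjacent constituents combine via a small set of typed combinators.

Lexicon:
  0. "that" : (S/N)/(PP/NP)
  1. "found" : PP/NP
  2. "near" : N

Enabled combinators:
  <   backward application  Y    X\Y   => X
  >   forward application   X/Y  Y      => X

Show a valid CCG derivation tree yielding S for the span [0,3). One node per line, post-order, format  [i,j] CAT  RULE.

[0,1] (S/N)/(PP/NP)  lex  "that"
[1,2] PP/NP  lex  "found"
[0,2] S/N  >  k=1
[2,3] N  lex  "near"
[0,3] S  >  k=2

[0,3] S   >
  [0,2] S/N   >
    [0,1] "that" : (S/N)/(PP/NP)
    [1,2] "found" : PP/NP
  [2,3] "near" : N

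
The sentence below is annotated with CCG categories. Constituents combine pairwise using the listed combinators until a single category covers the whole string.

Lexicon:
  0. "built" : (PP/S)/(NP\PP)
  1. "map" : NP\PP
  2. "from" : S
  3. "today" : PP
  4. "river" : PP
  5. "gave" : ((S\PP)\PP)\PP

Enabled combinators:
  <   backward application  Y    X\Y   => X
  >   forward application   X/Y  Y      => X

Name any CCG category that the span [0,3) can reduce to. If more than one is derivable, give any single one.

PP

[0,6] S   <
  [0,3] PP   >
    [0,2] PP/S   >
      [0,1] "built" : (PP/S)/(NP\PP)
      [1,2] "map" : NP\PP
    [2,3] "from" : S
  [3,6] S\PP   <
    [3,4] "today" : PP
    [4,6] (S\PP)\PP   <
      [4,5] "river" : PP
      [5,6] "gave" : ((S\PP)\PP)\PP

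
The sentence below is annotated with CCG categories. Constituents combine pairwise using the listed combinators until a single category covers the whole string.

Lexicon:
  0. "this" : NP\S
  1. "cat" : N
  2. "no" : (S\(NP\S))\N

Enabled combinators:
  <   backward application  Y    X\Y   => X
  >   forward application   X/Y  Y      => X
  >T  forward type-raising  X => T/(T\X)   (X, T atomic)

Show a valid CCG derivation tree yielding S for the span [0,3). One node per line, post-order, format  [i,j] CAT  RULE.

[0,3] S   <
  [0,1] "this" : NP\S
  [1,3] S\(NP\S)   <
    [1,2] "cat" : N
    [2,3] "no" : (S\(NP\S))\N

[0,1] NP\S  lex  "this"
[1,2] N  lex  "cat"
[2,3] (S\(NP\S))\N  lex  "no"
[1,3] S\(NP\S)  <  k=2
[0,3] S  <  k=1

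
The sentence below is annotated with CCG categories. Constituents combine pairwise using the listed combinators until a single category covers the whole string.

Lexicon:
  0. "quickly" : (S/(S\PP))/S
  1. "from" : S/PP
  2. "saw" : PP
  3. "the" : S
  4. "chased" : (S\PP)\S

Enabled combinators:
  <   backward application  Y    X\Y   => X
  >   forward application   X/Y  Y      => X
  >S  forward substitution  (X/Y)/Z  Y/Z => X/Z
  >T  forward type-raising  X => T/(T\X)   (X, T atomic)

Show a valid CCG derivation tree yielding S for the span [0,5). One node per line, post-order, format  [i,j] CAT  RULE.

[0,5] S   >
  [0,3] S/(S\PP)   >
    [0,1] "quickly" : (S/(S\PP))/S
    [1,3] S   >
      [1,2] "from" : S/PP
      [2,3] "saw" : PP
  [3,5] S\PP   <
    [3,4] "the" : S
    [4,5] "chased" : (S\PP)\S

[0,1] (S/(S\PP))/S  lex  "quickly"
[1,2] S/PP  lex  "from"
[2,3] PP  lex  "saw"
[1,3] S  >  k=2
[0,3] S/(S\PP)  >  k=1
[3,4] S  lex  "the"
[4,5] (S\PP)\S  lex  "chased"
[3,5] S\PP  <  k=4
[0,5] S  >  k=3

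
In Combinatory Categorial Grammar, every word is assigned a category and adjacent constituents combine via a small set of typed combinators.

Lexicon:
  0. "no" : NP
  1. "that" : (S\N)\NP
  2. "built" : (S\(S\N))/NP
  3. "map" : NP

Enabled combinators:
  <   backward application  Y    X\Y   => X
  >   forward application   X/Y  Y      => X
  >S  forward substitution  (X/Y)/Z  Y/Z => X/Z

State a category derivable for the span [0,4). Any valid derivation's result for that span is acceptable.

S

[0,4] S   <
  [0,2] S\N   <
    [0,1] "no" : NP
    [1,2] "that" : (S\N)\NP
  [2,4] S\(S\N)   >
    [2,3] "built" : (S\(S\N))/NP
    [3,4] "map" : NP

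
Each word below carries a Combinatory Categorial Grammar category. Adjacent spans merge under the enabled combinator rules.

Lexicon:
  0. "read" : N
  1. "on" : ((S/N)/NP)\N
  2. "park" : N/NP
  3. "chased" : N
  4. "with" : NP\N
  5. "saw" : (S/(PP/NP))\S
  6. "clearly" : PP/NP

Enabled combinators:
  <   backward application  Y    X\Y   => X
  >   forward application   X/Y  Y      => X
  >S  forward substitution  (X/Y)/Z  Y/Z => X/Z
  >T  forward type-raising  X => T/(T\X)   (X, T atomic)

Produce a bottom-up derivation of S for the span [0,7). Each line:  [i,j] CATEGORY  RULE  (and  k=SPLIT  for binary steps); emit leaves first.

[0,1] N  lex  "read"
[1,2] ((S/N)/NP)\N  lex  "on"
[0,2] (S/N)/NP  <  k=1
[2,3] N/NP  lex  "park"
[0,3] S/NP  >S  k=2
[3,4] N  lex  "chased"
[4,5] NP\N  lex  "with"
[3,5] NP  <  k=4
[0,5] S  >  k=3
[5,6] (S/(PP/NP))\S  lex  "saw"
[0,6] S/(PP/NP)  <  k=5
[6,7] PP/NP  lex  "clearly"
[0,7] S  >  k=6

[0,7] S   >
  [0,6] S/(PP/NP)   <
    [0,5] S   >
      [0,3] S/NP   >S
        [0,2] (S/N)/NP   <
          [0,1] "read" : N
          [1,2] "on" : ((S/N)/NP)\N
        [2,3] "park" : N/NP
      [3,5] NP   <
        [3,4] "chased" : N
        [4,5] "with" : NP\N
    [5,6] "saw" : (S/(PP/NP))\S
  [6,7] "clearly" : PP/NP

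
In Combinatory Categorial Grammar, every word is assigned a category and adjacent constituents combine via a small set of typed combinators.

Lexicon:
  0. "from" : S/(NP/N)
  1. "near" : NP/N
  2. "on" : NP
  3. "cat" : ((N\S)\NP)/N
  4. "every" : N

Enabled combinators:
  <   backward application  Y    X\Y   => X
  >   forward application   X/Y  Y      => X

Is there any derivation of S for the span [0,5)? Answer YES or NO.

S/(NP/N) NP/N NP ((N\S)\NP)/N N
CKY chart[0,5] = {N}; S ∉ chart

NO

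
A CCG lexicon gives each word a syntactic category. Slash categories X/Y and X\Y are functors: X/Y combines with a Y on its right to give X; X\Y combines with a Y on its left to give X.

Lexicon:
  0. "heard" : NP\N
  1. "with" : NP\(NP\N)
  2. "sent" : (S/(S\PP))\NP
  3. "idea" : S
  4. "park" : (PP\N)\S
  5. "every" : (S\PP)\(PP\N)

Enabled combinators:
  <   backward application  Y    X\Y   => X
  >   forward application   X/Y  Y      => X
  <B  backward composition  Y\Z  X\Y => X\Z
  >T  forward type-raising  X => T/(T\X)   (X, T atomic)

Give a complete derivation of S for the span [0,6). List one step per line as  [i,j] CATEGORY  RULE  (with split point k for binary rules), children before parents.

[0,6] S   >
  [0,3] S/(S\PP)   <
    [0,2] NP   <
      [0,1] "heard" : NP\N
      [1,2] "with" : NP\(NP\N)
    [2,3] "sent" : (S/(S\PP))\NP
  [3,6] S\PP   <
    [3,5] PP\N   <
      [3,4] "idea" : S
      [4,5] "park" : (PP\N)\S
    [5,6] "every" : (S\PP)\(PP\N)

[0,1] NP\N  lex  "heard"
[1,2] NP\(NP\N)  lex  "with"
[0,2] NP  <  k=1
[2,3] (S/(S\PP))\NP  lex  "sent"
[0,3] S/(S\PP)  <  k=2
[3,4] S  lex  "idea"
[4,5] (PP\N)\S  lex  "park"
[3,5] PP\N  <  k=4
[5,6] (S\PP)\(PP\N)  lex  "every"
[3,6] S\PP  <  k=5
[0,6] S  >  k=3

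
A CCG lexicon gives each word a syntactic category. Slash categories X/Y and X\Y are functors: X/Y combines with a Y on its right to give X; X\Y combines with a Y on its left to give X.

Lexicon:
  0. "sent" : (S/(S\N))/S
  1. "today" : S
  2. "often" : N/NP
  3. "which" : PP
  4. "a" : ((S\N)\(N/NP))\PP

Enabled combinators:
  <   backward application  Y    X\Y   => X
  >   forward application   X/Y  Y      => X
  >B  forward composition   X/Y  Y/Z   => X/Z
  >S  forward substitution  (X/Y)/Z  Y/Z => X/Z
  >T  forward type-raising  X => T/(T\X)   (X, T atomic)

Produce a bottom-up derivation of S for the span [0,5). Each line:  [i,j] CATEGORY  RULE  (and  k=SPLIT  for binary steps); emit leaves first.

[0,1] (S/(S\N))/S  lex  "sent"
[1,2] S  lex  "today"
[0,2] S/(S\N)  >  k=1
[2,3] N/NP  lex  "often"
[3,4] PP  lex  "which"
[4,5] ((S\N)\(N/NP))\PP  lex  "a"
[3,5] (S\N)\(N/NP)  <  k=4
[2,5] S\N  <  k=3
[0,5] S  >  k=2

[0,5] S   >
  [0,2] S/(S\N)   >
    [0,1] "sent" : (S/(S\N))/S
    [1,2] "today" : S
  [2,5] S\N   <
    [2,3] "often" : N/NP
    [3,5] (S\N)\(N/NP)   <
      [3,4] "which" : PP
      [4,5] "a" : ((S\N)\(N/NP))\PP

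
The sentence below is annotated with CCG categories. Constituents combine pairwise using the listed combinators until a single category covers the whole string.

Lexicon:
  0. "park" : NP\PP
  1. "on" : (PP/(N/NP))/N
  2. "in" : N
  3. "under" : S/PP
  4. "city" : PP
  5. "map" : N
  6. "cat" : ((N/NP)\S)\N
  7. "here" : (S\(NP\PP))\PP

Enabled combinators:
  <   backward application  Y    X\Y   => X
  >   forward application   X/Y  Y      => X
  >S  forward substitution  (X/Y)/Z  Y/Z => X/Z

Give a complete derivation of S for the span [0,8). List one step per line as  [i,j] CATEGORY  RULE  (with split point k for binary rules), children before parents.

[0,8] S   <
  [0,1] "park" : NP\PP
  [1,8] S\(NP\PP)   <
    [1,7] PP   >
      [1,3] PP/(N/NP)   >
        [1,2] "on" : (PP/(N/NP))/N
        [2,3] "in" : N
      [3,7] N/NP   <
        [3,5] S   >
          [3,4] "under" : S/PP
          [4,5] "city" : PP
        [5,7] (N/NP)\S   <
          [5,6] "map" : N
          [6,7] "cat" : ((N/NP)\S)\N
    [7,8] "here" : (S\(NP\PP))\PP

[0,1] NP\PP  lex  "park"
[1,2] (PP/(N/NP))/N  lex  "on"
[2,3] N  lex  "in"
[1,3] PP/(N/NP)  >  k=2
[3,4] S/PP  lex  "under"
[4,5] PP  lex  "city"
[3,5] S  >  k=4
[5,6] N  lex  "map"
[6,7] ((N/NP)\S)\N  lex  "cat"
[5,7] (N/NP)\S  <  k=6
[3,7] N/NP  <  k=5
[1,7] PP  >  k=3
[7,8] (S\(NP\PP))\PP  lex  "here"
[1,8] S\(NP\PP)  <  k=7
[0,8] S  <  k=1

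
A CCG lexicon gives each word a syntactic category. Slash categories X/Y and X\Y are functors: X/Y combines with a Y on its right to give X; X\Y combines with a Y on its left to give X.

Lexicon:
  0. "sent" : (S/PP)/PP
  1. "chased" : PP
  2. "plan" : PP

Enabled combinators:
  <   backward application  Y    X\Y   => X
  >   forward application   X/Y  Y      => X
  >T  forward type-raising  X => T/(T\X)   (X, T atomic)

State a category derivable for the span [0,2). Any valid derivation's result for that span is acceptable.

[0,3] S   >
  [0,2] S/PP   >
    [0,1] "sent" : (S/PP)/PP
    [1,2] "chased" : PP
  [2,3] "plan" : PP

S/PP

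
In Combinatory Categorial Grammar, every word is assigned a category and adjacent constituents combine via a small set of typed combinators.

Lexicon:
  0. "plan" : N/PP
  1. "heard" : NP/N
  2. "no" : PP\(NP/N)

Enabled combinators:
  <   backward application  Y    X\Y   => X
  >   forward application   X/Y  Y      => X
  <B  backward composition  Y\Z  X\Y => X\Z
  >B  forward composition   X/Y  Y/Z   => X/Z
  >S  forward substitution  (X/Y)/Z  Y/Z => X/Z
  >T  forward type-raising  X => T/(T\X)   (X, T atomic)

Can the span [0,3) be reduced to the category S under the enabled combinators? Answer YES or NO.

NO

N/PP NP/N PP\(NP/N)
CKY chart[0,3] = {N, N/(N\N), N/(PP\PP), NP/(NP\N), PP/(PP\N), S/(S\N)}; S ∉ chart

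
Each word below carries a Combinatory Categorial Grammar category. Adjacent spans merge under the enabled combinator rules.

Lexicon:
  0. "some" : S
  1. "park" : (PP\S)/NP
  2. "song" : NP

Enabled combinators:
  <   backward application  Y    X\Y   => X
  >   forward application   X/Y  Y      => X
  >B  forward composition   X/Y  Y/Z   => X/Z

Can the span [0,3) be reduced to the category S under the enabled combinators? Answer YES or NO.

S (PP\S)/NP NP
CKY chart[0,3] = {PP}; S ∉ chart

NO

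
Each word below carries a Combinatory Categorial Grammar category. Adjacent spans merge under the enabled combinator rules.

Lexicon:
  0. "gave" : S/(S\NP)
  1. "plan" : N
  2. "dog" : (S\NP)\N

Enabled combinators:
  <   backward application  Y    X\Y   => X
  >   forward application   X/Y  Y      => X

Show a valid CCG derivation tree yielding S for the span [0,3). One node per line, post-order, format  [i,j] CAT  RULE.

[0,3] S   >
  [0,1] "gave" : S/(S\NP)
  [1,3] S\NP   <
    [1,2] "plan" : N
    [2,3] "dog" : (S\NP)\N

[0,1] S/(S\NP)  lex  "gave"
[1,2] N  lex  "plan"
[2,3] (S\NP)\N  lex  "dog"
[1,3] S\NP  <  k=2
[0,3] S  >  k=1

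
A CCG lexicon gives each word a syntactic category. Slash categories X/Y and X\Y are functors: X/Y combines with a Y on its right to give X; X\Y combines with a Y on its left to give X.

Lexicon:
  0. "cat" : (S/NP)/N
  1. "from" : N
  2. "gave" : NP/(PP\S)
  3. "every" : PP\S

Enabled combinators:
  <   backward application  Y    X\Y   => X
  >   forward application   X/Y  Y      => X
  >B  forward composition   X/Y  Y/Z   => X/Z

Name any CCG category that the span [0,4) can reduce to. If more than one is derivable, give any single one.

S

[0,4] S   >
  [0,2] S/NP   >
    [0,1] "cat" : (S/NP)/N
    [1,2] "from" : N
  [2,4] NP   >
    [2,3] "gave" : NP/(PP\S)
    [3,4] "every" : PP\S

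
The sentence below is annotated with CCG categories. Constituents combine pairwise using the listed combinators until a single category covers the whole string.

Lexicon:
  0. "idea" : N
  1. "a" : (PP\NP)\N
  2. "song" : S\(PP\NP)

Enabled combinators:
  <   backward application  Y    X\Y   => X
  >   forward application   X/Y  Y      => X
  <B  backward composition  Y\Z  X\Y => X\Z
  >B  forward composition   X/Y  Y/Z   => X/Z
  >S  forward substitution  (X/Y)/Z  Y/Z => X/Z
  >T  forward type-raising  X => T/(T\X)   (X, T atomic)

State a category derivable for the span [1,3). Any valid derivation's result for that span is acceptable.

[0,3] S   <
  [0,1] "idea" : N
  [1,3] S\N   <B
    [1,2] "a" : (PP\NP)\N
    [2,3] "song" : S\(PP\NP)

S\N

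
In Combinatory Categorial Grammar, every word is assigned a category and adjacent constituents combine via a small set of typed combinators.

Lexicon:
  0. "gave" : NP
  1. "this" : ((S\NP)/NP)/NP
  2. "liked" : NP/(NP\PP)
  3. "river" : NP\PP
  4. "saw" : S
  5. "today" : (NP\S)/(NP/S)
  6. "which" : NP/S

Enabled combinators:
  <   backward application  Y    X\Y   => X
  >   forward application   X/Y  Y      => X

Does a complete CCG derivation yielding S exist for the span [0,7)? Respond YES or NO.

YES

[0,7] S   <
  [0,1] "gave" : NP
  [1,7] S\NP   >
    [1,4] (S\NP)/NP   >
      [1,2] "this" : ((S\NP)/NP)/NP
      [2,4] NP   >
        [2,3] "liked" : NP/(NP\PP)
        [3,4] "river" : NP\PP
    [4,7] NP   <
      [4,5] "saw" : S
      [5,7] NP\S   >
        [5,6] "today" : (NP\S)/(NP/S)
        [6,7] "which" : NP/S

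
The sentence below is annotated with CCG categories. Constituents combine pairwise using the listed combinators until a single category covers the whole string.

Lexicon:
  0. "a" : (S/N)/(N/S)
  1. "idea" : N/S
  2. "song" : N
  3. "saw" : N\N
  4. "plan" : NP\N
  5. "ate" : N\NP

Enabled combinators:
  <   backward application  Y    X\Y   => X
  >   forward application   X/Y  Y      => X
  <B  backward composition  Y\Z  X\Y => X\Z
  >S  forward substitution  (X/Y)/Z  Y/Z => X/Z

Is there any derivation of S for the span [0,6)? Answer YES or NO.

YES

[0,6] S   >
  [0,2] S/N   >
    [0,1] "a" : (S/N)/(N/S)
    [1,2] "idea" : N/S
  [2,6] N   <
    [2,5] NP   <
      [2,3] "song" : N
      [3,5] NP\N   <B
        [3,4] "saw" : N\N
        [4,5] "plan" : NP\N
    [5,6] "ate" : N\NP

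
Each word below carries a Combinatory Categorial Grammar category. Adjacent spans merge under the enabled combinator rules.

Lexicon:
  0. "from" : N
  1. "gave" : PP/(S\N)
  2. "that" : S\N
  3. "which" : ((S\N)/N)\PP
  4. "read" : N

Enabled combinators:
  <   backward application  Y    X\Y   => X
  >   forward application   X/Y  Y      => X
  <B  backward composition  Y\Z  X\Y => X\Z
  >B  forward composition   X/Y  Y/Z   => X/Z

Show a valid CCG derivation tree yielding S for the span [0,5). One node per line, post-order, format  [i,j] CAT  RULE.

[0,5] S   <
  [0,1] "from" : N
  [1,5] S\N   >
    [1,4] (S\N)/N   <
      [1,3] PP   >
        [1,2] "gave" : PP/(S\N)
        [2,3] "that" : S\N
      [3,4] "which" : ((S\N)/N)\PP
    [4,5] "read" : N

[0,1] N  lex  "from"
[1,2] PP/(S\N)  lex  "gave"
[2,3] S\N  lex  "that"
[1,3] PP  >  k=2
[3,4] ((S\N)/N)\PP  lex  "which"
[1,4] (S\N)/N  <  k=3
[4,5] N  lex  "read"
[1,5] S\N  >  k=4
[0,5] S  <  k=1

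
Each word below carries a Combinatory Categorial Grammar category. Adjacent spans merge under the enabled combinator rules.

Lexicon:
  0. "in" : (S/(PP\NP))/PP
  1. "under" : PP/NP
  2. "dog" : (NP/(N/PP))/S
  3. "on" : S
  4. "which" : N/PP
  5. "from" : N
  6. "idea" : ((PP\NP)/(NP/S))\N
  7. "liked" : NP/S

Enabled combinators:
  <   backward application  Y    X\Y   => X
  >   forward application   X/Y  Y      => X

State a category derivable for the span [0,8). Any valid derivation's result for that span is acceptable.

[0,8] S   >
  [0,5] S/(PP\NP)   >
    [0,1] "in" : (S/(PP\NP))/PP
    [1,5] PP   >
      [1,2] "under" : PP/NP
      [2,5] NP   >
        [2,4] NP/(N/PP)   >
          [2,3] "dog" : (NP/(N/PP))/S
          [3,4] "on" : S
        [4,5] "which" : N/PP
  [5,8] PP\NP   >
    [5,7] (PP\NP)/(NP/S)   <
      [5,6] "from" : N
      [6,7] "idea" : ((PP\NP)/(NP/S))\N
    [7,8] "liked" : NP/S

S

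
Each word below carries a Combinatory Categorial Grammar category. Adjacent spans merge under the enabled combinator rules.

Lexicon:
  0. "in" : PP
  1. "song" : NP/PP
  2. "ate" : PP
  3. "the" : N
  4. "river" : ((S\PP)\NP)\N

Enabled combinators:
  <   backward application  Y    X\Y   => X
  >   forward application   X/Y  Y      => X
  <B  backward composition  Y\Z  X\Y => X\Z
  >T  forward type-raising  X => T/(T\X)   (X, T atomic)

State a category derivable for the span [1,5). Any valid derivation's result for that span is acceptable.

S\PP

[0,5] S   >
  [0,1] S/(S\PP)   >T
    [0,1] "in" : PP
  [1,5] S\PP   <
    [1,3] NP   >
      [1,2] "song" : NP/PP
      [2,3] "ate" : PP
    [3,5] (S\PP)\NP   <
      [3,4] "the" : N
      [4,5] "river" : ((S\PP)\NP)\N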